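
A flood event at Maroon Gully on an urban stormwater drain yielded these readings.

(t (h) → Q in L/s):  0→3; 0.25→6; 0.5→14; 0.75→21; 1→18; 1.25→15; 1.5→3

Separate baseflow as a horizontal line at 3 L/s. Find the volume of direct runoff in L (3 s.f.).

V ≈ 53100 L

Direct-runoff ordinates (Q − Q_b): 0.0, 3.0, 11.0, 18.0, 15.0, 12.0, 0.0 L/s.
ΣQ_DR = 59.00 L/s.
With Δt = 0.25 h = 900 s, V = ΣQ_DR · Δt = 59.00 × 900 = 53100 L.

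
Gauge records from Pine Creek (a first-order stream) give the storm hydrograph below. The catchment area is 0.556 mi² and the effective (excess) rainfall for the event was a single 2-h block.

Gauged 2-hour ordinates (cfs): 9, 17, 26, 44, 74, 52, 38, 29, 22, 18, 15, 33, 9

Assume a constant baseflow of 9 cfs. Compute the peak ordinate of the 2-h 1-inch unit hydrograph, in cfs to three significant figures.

Direct runoff: 0.0, 8.0, 17.0, 35.0, 65.0, 43.0, 29.0, 20.0, 13.0, 9.0, 6.0, 24.0, 0.0 cfs; ΣQ_DR = 269.0 cfs, peak = 65.0 cfs.
Runoff depth d = ΣQ_DR·Δt / A = 269.0 × 7200 / (0.556 mi²) = 1.499 in.
The 1-inch UH is the DRH scaled by (1 in)/d, so U_p = 65.0 × 1/1.499 = 43.4 cfs.

U_p ≈ 43.4 cfs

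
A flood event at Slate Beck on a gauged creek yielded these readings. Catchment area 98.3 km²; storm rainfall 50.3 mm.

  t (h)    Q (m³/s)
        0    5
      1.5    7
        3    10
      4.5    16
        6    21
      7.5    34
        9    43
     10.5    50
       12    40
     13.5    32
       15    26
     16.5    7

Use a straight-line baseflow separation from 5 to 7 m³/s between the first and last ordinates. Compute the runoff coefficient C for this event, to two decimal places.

ΣQ_DR = 219.0 m³/s; V = ΣQ_DR·Δt = 1.183 × 10^6 m³.
Runoff depth d = V / A = 12.03 mm.
C = d / P = 12.03 / 50.3 = 0.24.

C ≈ 0.24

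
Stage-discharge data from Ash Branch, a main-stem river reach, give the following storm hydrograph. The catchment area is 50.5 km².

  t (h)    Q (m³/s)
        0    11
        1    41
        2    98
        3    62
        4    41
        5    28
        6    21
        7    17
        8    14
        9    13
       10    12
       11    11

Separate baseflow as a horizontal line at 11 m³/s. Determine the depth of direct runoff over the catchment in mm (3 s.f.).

d ≈ 16.9 mm

Direct runoff: 0.0, 30.0, 87.0, 51.0, 30.0, 17.0, 10.0, 6.0, 3.0, 2.0, 1.0, 0.0 m³/s; ΣQ_DR = 237.0 m³/s.
V = ΣQ_DR · Δt = 237.0 × 3600 s = 8.532 × 10^5 m³.
Over A = 50.5 km², depth = V / A = 16.9 mm.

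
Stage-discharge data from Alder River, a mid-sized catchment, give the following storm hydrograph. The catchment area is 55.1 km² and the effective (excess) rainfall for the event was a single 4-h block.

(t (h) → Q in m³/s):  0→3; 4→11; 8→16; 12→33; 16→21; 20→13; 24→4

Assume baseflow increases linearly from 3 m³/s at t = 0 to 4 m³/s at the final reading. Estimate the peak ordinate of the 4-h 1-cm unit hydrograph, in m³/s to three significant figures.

U_p ≈ 14.8 m³/s

Direct runoff: 0.00, 7.83, 12.67, 29.50, 17.33, 9.17, 0.00 m³/s; ΣQ_DR = 76.50 m³/s, peak = 29.50 m³/s.
Runoff depth d = ΣQ_DR·Δt / A = 76.50 × 14400 / (55.1 km²) = 19.99 mm.
The 1-cm UH is the DRH scaled by (10 mm)/d, so U_p = 29.50 × 10/19.99 = 14.8 m³/s.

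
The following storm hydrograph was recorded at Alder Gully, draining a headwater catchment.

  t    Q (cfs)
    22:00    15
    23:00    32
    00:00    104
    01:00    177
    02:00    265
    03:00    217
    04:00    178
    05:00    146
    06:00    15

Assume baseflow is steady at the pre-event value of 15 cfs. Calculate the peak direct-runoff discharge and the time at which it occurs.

Q_p = 250.0 cfs at t = 02:00

Subtracting baseflow gives direct-runoff ordinates: 0.0, 17.0, 89.0, 162.0, 250.0, 202.0, 163.0, 131.0, 0.0 cfs.
The maximum is 250.0 cfs, occurring at the reading for t = 02:00.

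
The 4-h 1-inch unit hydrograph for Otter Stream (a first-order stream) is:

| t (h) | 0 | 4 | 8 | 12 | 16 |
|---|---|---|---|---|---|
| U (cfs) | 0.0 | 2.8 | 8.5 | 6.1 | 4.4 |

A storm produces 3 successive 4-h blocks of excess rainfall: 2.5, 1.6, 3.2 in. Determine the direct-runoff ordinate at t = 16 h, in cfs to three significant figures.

Q ≈ 48.0 cfs

By discrete convolution, Q_j = Σ (P_i / 1 in) · U_{j−i}.
At t = 16 h (j=4): Q = (2.5/1)·4.4 + (1.6/1)·6.1 + (3.2/1)·8.5 = 48.0 cfs.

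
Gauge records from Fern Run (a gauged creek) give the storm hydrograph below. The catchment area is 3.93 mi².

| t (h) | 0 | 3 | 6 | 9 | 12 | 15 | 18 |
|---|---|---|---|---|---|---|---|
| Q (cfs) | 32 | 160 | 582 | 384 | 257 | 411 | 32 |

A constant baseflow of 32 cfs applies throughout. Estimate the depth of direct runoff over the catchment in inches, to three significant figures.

Direct runoff: 0.0, 128.0, 550.0, 352.0, 225.0, 379.0, 0.0 cfs; ΣQ_DR = 1634 cfs.
V = ΣQ_DR · Δt = 1634 × 10800 s = 1.765 × 10^7 ft³.
Over A = 3.93 mi², depth = V / A = 1.93 in.

d ≈ 1.93 in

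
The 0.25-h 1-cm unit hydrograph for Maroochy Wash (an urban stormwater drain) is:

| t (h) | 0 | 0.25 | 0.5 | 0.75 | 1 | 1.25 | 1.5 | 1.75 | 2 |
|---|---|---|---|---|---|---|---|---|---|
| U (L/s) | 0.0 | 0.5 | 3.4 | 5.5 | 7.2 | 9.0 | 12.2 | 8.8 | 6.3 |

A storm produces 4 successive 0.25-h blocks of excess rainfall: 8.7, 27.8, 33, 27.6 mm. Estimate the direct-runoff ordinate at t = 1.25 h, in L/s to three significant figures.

By discrete convolution, Q_j = Σ (P_i / 10 mm) · U_{j−i}.
At t = 1.25 h (j=5): Q = (8.7/10)·9.0 + (27.8/10)·7.2 + (33/10)·5.5 + (27.6/10)·3.4 = 55.4 L/s.

Q ≈ 55.4 L/s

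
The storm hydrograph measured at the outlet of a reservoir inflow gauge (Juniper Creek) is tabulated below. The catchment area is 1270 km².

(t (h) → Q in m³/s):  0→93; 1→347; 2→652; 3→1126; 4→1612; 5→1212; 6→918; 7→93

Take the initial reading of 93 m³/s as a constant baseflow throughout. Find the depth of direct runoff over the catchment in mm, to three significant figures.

Direct runoff: 0.0, 254.0, 559.0, 1033.0, 1519.0, 1119.0, 825.0, 0.0 m³/s; ΣQ_DR = 5309 m³/s.
V = ΣQ_DR · Δt = 5309 × 3600 s = 1.911 × 10^7 m³.
Over A = 1270 km², depth = V / A = 15.0 mm.

d ≈ 15.0 mm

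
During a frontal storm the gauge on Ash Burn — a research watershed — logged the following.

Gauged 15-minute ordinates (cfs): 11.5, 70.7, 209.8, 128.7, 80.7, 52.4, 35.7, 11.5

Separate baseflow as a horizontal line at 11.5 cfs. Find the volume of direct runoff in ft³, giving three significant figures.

V ≈ 4.58 × 10^5 ft³

Direct-runoff ordinates (Q − Q_b): 0.0, 59.2, 198.3, 117.2, 69.2, 40.9, 24.2, 0.0 cfs.
ΣQ_DR = 509.0 cfs.
With Δt = 0.25 h = 900 s, V = ΣQ_DR · Δt = 509.0 × 900 = 4.58 × 10^5 ft³.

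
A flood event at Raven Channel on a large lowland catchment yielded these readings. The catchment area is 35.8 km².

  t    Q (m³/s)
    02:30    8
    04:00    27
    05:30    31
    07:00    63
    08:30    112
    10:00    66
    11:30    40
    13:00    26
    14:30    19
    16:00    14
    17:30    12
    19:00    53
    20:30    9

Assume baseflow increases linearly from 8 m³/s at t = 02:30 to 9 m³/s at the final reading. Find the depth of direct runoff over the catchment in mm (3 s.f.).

d ≈ 55.7 mm

Direct runoff: 0.00, 18.92, 22.83, 54.75, 103.67, 57.58, 31.50, 17.42, 10.33, 5.25, 3.17, 44.08, 0.00 m³/s; ΣQ_DR = 369.5 m³/s.
V = ΣQ_DR · Δt = 369.5 × 5400 s = 1.995 × 10^6 m³.
Over A = 35.8 km², depth = V / A = 55.7 mm.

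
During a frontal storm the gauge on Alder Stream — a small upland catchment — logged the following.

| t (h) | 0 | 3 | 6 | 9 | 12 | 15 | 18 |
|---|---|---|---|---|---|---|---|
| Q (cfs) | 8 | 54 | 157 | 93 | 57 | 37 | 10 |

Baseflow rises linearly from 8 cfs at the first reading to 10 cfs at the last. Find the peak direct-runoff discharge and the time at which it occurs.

Subtracting baseflow gives direct-runoff ordinates: 0.00, 45.67, 148.33, 84.00, 47.67, 27.33, 0.00 cfs.
The maximum is 148.33 cfs, occurring at the reading for t = 6 h.

Q_p = 148.33 cfs at t = 6 h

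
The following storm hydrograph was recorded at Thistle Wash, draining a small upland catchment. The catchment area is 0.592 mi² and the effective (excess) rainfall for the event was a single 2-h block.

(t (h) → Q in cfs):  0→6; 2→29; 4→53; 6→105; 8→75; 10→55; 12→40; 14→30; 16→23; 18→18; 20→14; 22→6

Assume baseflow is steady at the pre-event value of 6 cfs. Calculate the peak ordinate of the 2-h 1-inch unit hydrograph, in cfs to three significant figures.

U_p ≈ 49.5 cfs

Direct runoff: 0.0, 23.0, 47.0, 99.0, 69.0, 49.0, 34.0, 24.0, 17.0, 12.0, 8.0, 0.0 cfs; ΣQ_DR = 382.0 cfs, peak = 99.0 cfs.
Runoff depth d = ΣQ_DR·Δt / A = 382.0 × 7200 / (0.592 mi²) = 2.000 in.
The 1-inch UH is the DRH scaled by (1 in)/d, so U_p = 99.0 × 1/2.000 = 49.5 cfs.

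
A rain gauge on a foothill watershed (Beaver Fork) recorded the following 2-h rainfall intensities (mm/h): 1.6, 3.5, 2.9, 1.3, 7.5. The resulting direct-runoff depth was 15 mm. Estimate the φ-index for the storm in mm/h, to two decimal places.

φ ≈ 2.13 mm/h

Only the 3 blocks with intensity above φ contribute runoff: 3.5, 2.9, 7.5 mm/h.
Σ(I−φ)·Δt = d  ⇒  (3.5+2.9+7.5 − 3φ)·2 = 15
φ = (13.90 − 15/2) / 3 = 2.13 mm/h.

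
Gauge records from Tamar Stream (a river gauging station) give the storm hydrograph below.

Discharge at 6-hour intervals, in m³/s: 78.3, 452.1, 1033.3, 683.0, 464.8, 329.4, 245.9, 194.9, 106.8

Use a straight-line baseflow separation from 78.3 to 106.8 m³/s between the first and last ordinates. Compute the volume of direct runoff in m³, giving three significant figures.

Direct-runoff ordinates (Q − Q_b): 0.00, 370.24, 947.88, 594.01, 372.25, 233.29, 146.22, 91.66, 0.00 m³/s.
ΣQ_DR = 2756 m³/s.
With Δt = 6 h = 21600 s, V = ΣQ_DR · Δt = 2756 × 21600 = 5.95 × 10^7 m³.

V ≈ 5.95 × 10^7 m³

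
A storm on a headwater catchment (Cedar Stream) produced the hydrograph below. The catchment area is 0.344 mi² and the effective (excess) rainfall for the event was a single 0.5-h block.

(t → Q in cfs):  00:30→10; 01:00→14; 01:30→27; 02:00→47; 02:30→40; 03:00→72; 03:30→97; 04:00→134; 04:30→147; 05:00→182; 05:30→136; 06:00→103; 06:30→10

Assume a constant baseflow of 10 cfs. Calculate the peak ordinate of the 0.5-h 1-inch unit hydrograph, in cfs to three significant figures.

Direct runoff: 0.0, 4.0, 17.0, 37.0, 30.0, 62.0, 87.0, 124.0, 137.0, 172.0, 126.0, 93.0, 0.0 cfs; ΣQ_DR = 889.0 cfs, peak = 172.0 cfs.
Runoff depth d = ΣQ_DR·Δt / A = 889.0 × 1800 / (0.344 mi²) = 2.002 in.
The 1-inch UH is the DRH scaled by (1 in)/d, so U_p = 172.0 × 1/2.002 = 85.9 cfs.

U_p ≈ 85.9 cfs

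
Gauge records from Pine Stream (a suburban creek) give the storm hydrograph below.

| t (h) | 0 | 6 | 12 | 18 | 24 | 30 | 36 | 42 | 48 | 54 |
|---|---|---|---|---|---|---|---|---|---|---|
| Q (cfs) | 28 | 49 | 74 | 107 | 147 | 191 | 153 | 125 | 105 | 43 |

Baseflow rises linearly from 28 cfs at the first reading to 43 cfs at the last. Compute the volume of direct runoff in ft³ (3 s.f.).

V ≈ 1.44 × 10^7 ft³

Direct-runoff ordinates (Q − Q_b): 0.00, 19.33, 42.67, 74.00, 112.33, 154.67, 115.00, 85.33, 63.67, 0.00 cfs.
ΣQ_DR = 667.0 cfs.
With Δt = 6 h = 21600 s, V = ΣQ_DR · Δt = 667.0 × 21600 = 1.44 × 10^7 ft³.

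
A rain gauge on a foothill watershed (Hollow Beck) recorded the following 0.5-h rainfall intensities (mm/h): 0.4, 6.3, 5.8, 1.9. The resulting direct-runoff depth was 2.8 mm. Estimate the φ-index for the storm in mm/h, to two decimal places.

Only the 2 blocks with intensity above φ contribute runoff: 6.3, 5.8 mm/h.
Σ(I−φ)·Δt = d  ⇒  (6.3+5.8 − 2φ)·0.5 = 2.8
φ = (12.10 − 2.8/0.5) / 2 = 3.25 mm/h.

φ ≈ 3.25 mm/h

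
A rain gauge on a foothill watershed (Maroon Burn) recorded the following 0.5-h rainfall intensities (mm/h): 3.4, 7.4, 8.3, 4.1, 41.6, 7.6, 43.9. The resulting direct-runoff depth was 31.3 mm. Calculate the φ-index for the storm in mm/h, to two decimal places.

Only the 2 blocks with intensity above φ contribute runoff: 41.6, 43.9 mm/h.
Σ(I−φ)·Δt = d  ⇒  (41.6+43.9 − 2φ)·0.5 = 31.3
φ = (85.50 − 31.3/0.5) / 2 = 11.45 mm/h.

φ ≈ 11.45 mm/h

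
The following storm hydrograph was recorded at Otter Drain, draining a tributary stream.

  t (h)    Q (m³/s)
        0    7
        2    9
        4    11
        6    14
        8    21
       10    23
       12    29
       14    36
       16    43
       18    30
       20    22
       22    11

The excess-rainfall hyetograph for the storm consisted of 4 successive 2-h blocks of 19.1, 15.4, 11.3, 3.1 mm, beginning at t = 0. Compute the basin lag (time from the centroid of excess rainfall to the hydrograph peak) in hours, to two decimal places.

Centroid of excess rainfall: t_c = Σ P_i·t̄_i / ΣP_i = 2.9346 h (block centres at 1, 3, 5, 7 h).
Hydrograph peak occurs at t = 16 h, so basin lag t_L = 16 − 2.9346 = 13.07 h.

t_L ≈ 13.07 h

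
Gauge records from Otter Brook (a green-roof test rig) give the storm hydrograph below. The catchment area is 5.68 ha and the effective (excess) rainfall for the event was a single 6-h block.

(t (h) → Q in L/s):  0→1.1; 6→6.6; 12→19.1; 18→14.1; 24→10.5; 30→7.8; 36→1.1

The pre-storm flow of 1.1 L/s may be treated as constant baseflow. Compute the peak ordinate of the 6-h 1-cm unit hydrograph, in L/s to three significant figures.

Direct runoff: 0.0, 5.5, 18.0, 13.0, 9.4, 6.7, 0.0 L/s; ΣQ_DR = 52.60 L/s, peak = 18.0 L/s.
Runoff depth d = ΣQ_DR·Δt / A = 52.60 × 21600 / (5.68 ha) = 20.00 mm.
The 1-cm UH is the DRH scaled by (10 mm)/d, so U_p = 18.0 × 10/20.00 = 9.00 L/s.

U_p ≈ 9.00 L/s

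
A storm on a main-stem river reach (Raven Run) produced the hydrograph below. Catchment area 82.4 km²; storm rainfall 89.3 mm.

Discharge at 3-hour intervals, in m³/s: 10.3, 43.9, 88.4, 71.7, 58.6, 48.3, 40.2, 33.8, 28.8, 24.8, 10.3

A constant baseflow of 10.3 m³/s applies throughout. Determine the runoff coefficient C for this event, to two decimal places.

ΣQ_DR = 345.8 m³/s; V = ΣQ_DR·Δt = 3.735 × 10^6 m³.
Runoff depth d = V / A = 45.32 mm.
C = d / P = 45.32 / 89.3 = 0.51.

C ≈ 0.51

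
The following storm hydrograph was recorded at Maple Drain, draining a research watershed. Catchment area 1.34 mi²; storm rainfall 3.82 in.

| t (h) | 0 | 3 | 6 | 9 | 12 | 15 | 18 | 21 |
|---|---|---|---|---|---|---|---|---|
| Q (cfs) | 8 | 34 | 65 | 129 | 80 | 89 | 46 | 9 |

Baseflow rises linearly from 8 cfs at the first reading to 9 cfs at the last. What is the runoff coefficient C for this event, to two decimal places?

ΣQ_DR = 392.0 cfs; V = ΣQ_DR·Δt = 4.234 × 10^6 ft³.
Runoff depth d = V / A = 1.360 in.
C = d / P = 1.360 / 3.82 = 0.36.

C ≈ 0.36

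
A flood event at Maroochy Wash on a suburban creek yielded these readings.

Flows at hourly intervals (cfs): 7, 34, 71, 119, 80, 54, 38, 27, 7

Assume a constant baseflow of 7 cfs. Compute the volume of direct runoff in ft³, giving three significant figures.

V ≈ 1.35 × 10^6 ft³

Direct-runoff ordinates (Q − Q_b): 0.0, 27.0, 64.0, 112.0, 73.0, 47.0, 31.0, 20.0, 0.0 cfs.
ΣQ_DR = 374.0 cfs.
With Δt = 1 h = 3600 s, V = ΣQ_DR · Δt = 374.0 × 3600 = 1.35 × 10^6 ft³.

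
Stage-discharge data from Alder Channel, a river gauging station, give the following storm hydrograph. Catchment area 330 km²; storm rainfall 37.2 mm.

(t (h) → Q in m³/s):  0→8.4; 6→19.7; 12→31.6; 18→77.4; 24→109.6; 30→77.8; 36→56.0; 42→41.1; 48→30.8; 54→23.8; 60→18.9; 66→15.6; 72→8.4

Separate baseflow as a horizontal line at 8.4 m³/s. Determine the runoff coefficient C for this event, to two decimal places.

C ≈ 0.72

ΣQ_DR = 409.9 m³/s; V = ΣQ_DR·Δt = 8.854 × 10^6 m³.
Runoff depth d = V / A = 26.83 mm.
C = d / P = 26.83 / 37.2 = 0.72.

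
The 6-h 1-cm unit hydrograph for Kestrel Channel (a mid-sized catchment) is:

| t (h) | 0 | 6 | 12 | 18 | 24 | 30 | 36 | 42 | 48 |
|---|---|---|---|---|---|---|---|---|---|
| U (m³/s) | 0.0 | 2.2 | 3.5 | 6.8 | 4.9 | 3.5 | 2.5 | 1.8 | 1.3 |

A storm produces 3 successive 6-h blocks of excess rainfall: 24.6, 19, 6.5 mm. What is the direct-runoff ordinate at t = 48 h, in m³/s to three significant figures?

By discrete convolution, Q_j = Σ (P_i / 10 mm) · U_{j−i}.
At t = 48 h (j=8): Q = (24.6/10)·1.3 + (19/10)·1.8 + (6.5/10)·2.5 = 8.24 m³/s.

Q ≈ 8.24 m³/s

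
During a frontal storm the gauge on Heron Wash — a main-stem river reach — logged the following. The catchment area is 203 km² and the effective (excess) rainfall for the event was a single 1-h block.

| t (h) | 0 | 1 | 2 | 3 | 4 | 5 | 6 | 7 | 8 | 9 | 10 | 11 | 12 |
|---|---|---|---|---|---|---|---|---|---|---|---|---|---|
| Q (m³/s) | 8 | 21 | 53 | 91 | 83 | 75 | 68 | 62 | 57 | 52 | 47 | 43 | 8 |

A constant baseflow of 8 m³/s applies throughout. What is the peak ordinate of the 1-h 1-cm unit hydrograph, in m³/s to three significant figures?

U_p ≈ 83.0 m³/s

Direct runoff: 0.0, 13.0, 45.0, 83.0, 75.0, 67.0, 60.0, 54.0, 49.0, 44.0, 39.0, 35.0, 0.0 m³/s; ΣQ_DR = 564.0 m³/s, peak = 83.0 m³/s.
Runoff depth d = ΣQ_DR·Δt / A = 564.0 × 3600 / (203 km²) = 10.00 mm.
The 1-cm UH is the DRH scaled by (10 mm)/d, so U_p = 83.0 × 10/10.00 = 83.0 m³/s.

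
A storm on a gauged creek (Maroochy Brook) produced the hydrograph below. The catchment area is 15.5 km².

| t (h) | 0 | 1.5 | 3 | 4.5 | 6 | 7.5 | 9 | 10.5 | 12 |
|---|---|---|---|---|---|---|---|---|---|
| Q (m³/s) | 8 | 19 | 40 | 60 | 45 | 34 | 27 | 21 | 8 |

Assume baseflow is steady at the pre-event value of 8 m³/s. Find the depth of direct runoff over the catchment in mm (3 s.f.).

d ≈ 66.2 mm

Direct runoff: 0.0, 11.0, 32.0, 52.0, 37.0, 26.0, 19.0, 13.0, 0.0 m³/s; ΣQ_DR = 190.0 m³/s.
V = ΣQ_DR · Δt = 190.0 × 5400 s = 1.026 × 10^6 m³.
Over A = 15.5 km², depth = V / A = 66.2 mm.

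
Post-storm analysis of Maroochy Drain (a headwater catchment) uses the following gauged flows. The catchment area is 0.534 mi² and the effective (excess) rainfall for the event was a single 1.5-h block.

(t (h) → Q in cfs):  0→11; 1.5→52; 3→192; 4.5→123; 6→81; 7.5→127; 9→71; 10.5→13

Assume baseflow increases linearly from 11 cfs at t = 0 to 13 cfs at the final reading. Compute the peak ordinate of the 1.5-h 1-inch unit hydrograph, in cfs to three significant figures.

Direct runoff: 0.00, 40.71, 180.43, 111.14, 68.86, 114.57, 58.29, 0.00 cfs; ΣQ_DR = 574.0 cfs, peak = 180.43 cfs.
Runoff depth d = ΣQ_DR·Δt / A = 574.0 × 5400 / (0.534 mi²) = 2.498 in.
The 1-inch UH is the DRH scaled by (1 in)/d, so U_p = 180.43 × 1/2.498 = 72.2 cfs.

U_p ≈ 72.2 cfs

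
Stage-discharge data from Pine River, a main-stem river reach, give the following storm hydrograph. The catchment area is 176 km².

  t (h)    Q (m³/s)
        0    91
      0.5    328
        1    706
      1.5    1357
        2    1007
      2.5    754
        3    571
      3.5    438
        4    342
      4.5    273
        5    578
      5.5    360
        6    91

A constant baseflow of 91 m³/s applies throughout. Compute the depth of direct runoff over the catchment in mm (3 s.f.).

Direct runoff: 0.0, 237.0, 615.0, 1266.0, 916.0, 663.0, 480.0, 347.0, 251.0, 182.0, 487.0, 269.0, 0.0 m³/s; ΣQ_DR = 5713 m³/s.
V = ΣQ_DR · Δt = 5713 × 1800 s = 1.028 × 10^7 m³.
Over A = 176 km², depth = V / A = 58.4 mm.

d ≈ 58.4 mm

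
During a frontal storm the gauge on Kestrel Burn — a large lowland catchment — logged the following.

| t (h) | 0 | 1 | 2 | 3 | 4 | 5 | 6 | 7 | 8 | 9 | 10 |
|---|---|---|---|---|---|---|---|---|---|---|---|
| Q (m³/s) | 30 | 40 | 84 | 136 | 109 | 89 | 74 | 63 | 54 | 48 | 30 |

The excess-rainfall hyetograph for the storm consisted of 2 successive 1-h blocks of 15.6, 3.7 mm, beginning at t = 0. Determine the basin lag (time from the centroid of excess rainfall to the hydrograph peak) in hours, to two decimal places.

t_L ≈ 2.31 h

Centroid of excess rainfall: t_c = Σ P_i·t̄_i / ΣP_i = 0.6917 h (block centres at 0.5, 1.5 h).
Hydrograph peak occurs at t = 3 h, so basin lag t_L = 3 − 0.6917 = 2.31 h.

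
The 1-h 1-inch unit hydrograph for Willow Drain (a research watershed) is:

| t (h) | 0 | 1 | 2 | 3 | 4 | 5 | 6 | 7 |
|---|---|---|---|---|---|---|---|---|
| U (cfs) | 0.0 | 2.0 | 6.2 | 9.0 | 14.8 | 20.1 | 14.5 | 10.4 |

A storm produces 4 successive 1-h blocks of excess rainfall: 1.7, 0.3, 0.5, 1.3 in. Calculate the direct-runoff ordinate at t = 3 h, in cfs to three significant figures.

Q ≈ 18.2 cfs

By discrete convolution, Q_j = Σ (P_i / 1 in) · U_{j−i}.
At t = 3 h (j=3): Q = (1.7/1)·9.0 + (0.3/1)·6.2 + (0.5/1)·2.0 + (1.3/1)·0.0 = 18.2 cfs.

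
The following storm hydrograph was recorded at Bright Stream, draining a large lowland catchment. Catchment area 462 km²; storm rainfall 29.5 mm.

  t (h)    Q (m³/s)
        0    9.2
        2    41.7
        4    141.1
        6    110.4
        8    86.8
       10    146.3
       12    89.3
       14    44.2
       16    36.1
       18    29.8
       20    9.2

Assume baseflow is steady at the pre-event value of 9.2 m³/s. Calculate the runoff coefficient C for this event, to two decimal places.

ΣQ_DR = 642.9 m³/s; V = ΣQ_DR·Δt = 4.629 × 10^6 m³.
Runoff depth d = V / A = 10.02 mm.
C = d / P = 10.02 / 29.5 = 0.34.

C ≈ 0.34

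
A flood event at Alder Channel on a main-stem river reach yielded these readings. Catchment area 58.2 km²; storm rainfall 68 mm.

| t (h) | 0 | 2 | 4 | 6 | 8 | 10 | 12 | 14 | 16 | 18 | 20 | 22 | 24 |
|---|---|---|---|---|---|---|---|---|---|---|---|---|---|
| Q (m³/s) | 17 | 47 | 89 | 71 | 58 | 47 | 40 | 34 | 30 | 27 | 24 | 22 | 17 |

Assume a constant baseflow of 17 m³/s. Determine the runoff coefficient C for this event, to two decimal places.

ΣQ_DR = 302.0 m³/s; V = ΣQ_DR·Δt = 2.174 × 10^6 m³.
Runoff depth d = V / A = 37.36 mm.
C = d / P = 37.36 / 68 = 0.55.

C ≈ 0.55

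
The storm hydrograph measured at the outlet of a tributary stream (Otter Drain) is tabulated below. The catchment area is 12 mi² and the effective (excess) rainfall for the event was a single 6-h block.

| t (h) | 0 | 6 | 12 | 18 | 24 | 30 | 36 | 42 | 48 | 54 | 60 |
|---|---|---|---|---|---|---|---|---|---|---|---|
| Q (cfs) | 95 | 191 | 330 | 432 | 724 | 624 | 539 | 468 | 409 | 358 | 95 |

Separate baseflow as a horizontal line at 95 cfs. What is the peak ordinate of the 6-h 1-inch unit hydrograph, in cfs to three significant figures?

Direct runoff: 0.0, 96.0, 235.0, 337.0, 629.0, 529.0, 444.0, 373.0, 314.0, 263.0, 0.0 cfs; ΣQ_DR = 3220 cfs, peak = 629.0 cfs.
Runoff depth d = ΣQ_DR·Δt / A = 3220 × 21600 / (12 mi²) = 2.495 in.
The 1-inch UH is the DRH scaled by (1 in)/d, so U_p = 629.0 × 1/2.495 = 252 cfs.

U_p ≈ 252 cfs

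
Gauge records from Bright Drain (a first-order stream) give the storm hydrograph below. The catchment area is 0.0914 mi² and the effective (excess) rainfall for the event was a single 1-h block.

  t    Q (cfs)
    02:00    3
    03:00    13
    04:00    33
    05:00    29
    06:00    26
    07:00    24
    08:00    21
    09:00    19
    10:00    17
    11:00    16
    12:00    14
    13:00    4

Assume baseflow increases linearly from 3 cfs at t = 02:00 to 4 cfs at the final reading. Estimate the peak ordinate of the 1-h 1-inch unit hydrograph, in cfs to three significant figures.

U_p ≈ 9.94 cfs

Direct runoff: 0.00, 9.91, 29.82, 25.73, 22.64, 20.55, 17.45, 15.36, 13.27, 12.18, 10.09, 0.00 cfs; ΣQ_DR = 177.0 cfs, peak = 29.82 cfs.
Runoff depth d = ΣQ_DR·Δt / A = 177.0 × 3600 / (0.0914 mi²) = 3.001 in.
The 1-inch UH is the DRH scaled by (1 in)/d, so U_p = 29.82 × 1/3.001 = 9.94 cfs.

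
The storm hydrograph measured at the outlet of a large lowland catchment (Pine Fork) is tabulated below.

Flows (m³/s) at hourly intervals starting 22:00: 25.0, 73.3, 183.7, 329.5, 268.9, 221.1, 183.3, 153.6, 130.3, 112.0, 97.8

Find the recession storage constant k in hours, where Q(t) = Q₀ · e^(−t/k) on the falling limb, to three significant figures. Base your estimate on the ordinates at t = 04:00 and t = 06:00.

k ≈ 5.86 h

On the falling limb, Q drops from 183.3 to 130.3 m³/s between t = 04:00 and t = 06:00 (Δt = 2 h).
k = −Δt / ln(Q₂/Q₁) = −2 / ln(130.3/183.3) = 5.86 h.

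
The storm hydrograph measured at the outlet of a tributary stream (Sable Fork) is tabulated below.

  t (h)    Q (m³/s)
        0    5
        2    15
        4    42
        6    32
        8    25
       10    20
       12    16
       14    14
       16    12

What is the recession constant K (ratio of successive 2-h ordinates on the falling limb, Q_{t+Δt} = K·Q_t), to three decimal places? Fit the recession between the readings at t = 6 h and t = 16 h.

Using the recession-limb readings at t = 6 h and t = 16 h: Q falls from 32 to 12 m³/s over 5 intervals.
K = (Q₂/Q₁)^(1/5) = (12/32)^(1/5) = 0.822.

K ≈ 0.822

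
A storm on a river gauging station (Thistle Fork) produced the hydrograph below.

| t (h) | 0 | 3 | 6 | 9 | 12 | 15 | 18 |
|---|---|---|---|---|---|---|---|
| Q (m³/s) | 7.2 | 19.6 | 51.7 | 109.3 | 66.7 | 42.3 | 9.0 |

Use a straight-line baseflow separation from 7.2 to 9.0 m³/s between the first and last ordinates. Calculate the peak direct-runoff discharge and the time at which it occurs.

Q_p = 101.20 m³/s at t = 9 h

Subtracting baseflow gives direct-runoff ordinates: 0.00, 12.10, 43.90, 101.20, 58.30, 33.60, 0.00 m³/s.
The maximum is 101.20 m³/s, occurring at the reading for t = 9 h.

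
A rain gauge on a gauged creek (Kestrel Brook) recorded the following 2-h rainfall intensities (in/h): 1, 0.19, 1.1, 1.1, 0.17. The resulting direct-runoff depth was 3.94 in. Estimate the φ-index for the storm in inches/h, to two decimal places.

φ ≈ 0.41 in/h

Only the 3 blocks with intensity above φ contribute runoff: 1, 1.1, 1.1 in/h.
Σ(I−φ)·Δt = d  ⇒  (1+1.1+1.1 − 3φ)·2 = 3.94
φ = (3.200 − 3.94/2) / 3 = 0.41 in/h.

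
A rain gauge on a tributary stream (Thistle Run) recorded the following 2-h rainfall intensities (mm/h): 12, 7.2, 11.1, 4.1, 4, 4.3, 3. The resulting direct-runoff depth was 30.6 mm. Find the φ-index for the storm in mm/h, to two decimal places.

φ ≈ 5.00 mm/h

Only the 3 blocks with intensity above φ contribute runoff: 12, 7.2, 11.1 mm/h.
Σ(I−φ)·Δt = d  ⇒  (12+7.2+11.1 − 3φ)·2 = 30.6
φ = (30.30 − 30.6/2) / 3 = 5.00 mm/h.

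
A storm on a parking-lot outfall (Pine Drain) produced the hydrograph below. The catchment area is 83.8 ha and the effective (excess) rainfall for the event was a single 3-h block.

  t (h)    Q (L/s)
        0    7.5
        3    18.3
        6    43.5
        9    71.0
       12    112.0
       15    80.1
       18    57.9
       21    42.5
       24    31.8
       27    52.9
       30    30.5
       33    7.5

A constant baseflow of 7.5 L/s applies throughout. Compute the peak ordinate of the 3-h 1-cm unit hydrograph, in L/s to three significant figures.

U_p ≈ 174 L/s

Direct runoff: 0.0, 10.8, 36.0, 63.5, 104.5, 72.6, 50.4, 35.0, 24.3, 45.4, 23.0, 0.0 L/s; ΣQ_DR = 465.5 L/s, peak = 104.5 L/s.
Runoff depth d = ΣQ_DR·Δt / A = 465.5 × 10800 / (83.8 ha) = 5.999 mm.
The 1-cm UH is the DRH scaled by (10 mm)/d, so U_p = 104.5 × 10/5.999 = 174 L/s.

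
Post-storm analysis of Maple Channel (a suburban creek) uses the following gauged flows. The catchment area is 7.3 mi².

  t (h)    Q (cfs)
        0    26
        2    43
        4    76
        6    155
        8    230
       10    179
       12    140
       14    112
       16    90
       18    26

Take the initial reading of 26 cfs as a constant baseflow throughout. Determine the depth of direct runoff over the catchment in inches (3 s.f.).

d ≈ 0.347 in

Direct runoff: 0.0, 17.0, 50.0, 129.0, 204.0, 153.0, 114.0, 86.0, 64.0, 0.0 cfs; ΣQ_DR = 817.0 cfs.
V = ΣQ_DR · Δt = 817.0 × 7200 s = 5.882 × 10^6 ft³.
Over A = 7.3 mi², depth = V / A = 0.347 in.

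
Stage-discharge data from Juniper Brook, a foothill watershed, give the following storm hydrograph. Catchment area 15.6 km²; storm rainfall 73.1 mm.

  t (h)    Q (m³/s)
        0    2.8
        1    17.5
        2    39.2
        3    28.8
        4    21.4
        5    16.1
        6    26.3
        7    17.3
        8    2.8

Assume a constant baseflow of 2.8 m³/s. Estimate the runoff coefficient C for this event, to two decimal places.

ΣQ_DR = 147.0 m³/s; V = ΣQ_DR·Δt = 5.292 × 10^5 m³.
Runoff depth d = V / A = 33.92 mm.
C = d / P = 33.92 / 73.1 = 0.46.

C ≈ 0.46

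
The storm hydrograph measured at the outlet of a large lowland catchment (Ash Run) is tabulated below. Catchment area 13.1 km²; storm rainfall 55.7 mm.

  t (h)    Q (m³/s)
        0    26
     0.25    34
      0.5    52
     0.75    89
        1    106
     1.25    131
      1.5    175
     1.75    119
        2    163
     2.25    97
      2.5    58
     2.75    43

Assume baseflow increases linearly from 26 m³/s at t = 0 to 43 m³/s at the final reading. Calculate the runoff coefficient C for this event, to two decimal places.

ΣQ_DR = 679.0 m³/s; V = ΣQ_DR·Δt = 6.111 × 10^5 m³.
Runoff depth d = V / A = 46.65 mm.
C = d / P = 46.65 / 55.7 = 0.84.

C ≈ 0.84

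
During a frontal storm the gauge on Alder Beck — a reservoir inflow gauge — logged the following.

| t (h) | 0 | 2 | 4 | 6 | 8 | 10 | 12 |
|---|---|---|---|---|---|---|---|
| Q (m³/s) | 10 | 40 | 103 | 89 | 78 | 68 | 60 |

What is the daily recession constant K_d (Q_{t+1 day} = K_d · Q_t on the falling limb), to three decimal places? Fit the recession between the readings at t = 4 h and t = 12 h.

K_d ≈ 0.198

Between t = 4 h and t = 12 h the flow falls from 103 to 60 m³/s over 4×2 h = 8 h.
Per-interval ratio K = (60/103)^(1/4) = 0.8736; K_d = K^(24/2) = 0.198.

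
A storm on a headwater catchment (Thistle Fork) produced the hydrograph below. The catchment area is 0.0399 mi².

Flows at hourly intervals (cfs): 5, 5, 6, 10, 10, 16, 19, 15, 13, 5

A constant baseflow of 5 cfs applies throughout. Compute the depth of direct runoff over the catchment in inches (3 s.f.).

Direct runoff: 0.0, 0.0, 1.0, 5.0, 5.0, 11.0, 14.0, 10.0, 8.0, 0.0 cfs; ΣQ_DR = 54.00 cfs.
V = ΣQ_DR · Δt = 54.00 × 3600 s = 1.944 × 10^5 ft³.
Over A = 0.0399 mi², depth = V / A = 2.10 in.

d ≈ 2.10 in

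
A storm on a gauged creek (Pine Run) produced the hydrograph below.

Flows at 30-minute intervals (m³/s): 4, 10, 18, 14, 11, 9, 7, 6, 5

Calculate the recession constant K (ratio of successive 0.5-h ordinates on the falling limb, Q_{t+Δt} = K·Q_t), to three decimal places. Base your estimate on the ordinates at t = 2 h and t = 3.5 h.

Using the recession-limb readings at t = 2 h and t = 3.5 h: Q falls from 11 to 6 m³/s over 3 intervals.
K = (Q₂/Q₁)^(1/3) = (6/11)^(1/3) = 0.817.

K ≈ 0.817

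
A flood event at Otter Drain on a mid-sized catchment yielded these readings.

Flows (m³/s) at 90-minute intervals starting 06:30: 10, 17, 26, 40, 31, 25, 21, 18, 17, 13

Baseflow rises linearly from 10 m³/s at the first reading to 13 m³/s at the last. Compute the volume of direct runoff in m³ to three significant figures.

V ≈ 5.56 × 10^5 m³

Direct-runoff ordinates (Q − Q_b): 0.00, 6.67, 15.33, 29.00, 19.67, 13.33, 9.00, 5.67, 4.33, 0.00 m³/s.
ΣQ_DR = 103.0 m³/s.
With Δt = 1.5 h = 5400 s, V = ΣQ_DR · Δt = 103.0 × 5400 = 5.56 × 10^5 m³.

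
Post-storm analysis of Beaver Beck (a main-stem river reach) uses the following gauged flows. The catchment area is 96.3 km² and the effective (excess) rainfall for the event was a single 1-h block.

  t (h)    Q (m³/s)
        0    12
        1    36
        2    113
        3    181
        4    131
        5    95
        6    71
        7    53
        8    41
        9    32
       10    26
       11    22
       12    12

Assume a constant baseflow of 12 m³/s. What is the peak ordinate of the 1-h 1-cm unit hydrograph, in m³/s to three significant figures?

Direct runoff: 0.0, 24.0, 101.0, 169.0, 119.0, 83.0, 59.0, 41.0, 29.0, 20.0, 14.0, 10.0, 0.0 m³/s; ΣQ_DR = 669.0 m³/s, peak = 169.0 m³/s.
Runoff depth d = ΣQ_DR·Δt / A = 669.0 × 3600 / (96.3 km²) = 25.01 mm.
The 1-cm UH is the DRH scaled by (10 mm)/d, so U_p = 169.0 × 10/25.01 = 67.6 m³/s.

U_p ≈ 67.6 m³/s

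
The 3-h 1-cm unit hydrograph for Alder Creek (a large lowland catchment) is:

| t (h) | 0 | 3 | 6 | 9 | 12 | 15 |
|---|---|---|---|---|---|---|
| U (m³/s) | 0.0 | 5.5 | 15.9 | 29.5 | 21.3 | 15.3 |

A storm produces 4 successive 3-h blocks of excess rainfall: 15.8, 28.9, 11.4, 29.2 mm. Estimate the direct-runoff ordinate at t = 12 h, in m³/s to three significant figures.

By discrete convolution, Q_j = Σ (P_i / 10 mm) · U_{j−i}.
At t = 12 h (j=4): Q = (15.8/10)·21.3 + (28.9/10)·29.5 + (11.4/10)·15.9 + (29.2/10)·5.5 = 153 m³/s.

Q ≈ 153 m³/s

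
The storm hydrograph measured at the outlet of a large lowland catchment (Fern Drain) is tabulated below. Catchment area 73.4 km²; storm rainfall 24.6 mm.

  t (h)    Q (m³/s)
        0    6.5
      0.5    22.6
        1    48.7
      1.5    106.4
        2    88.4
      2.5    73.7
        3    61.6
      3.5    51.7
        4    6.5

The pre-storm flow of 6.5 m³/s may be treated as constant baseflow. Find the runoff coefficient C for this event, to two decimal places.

ΣQ_DR = 407.6 m³/s; V = ΣQ_DR·Δt = 7.337 × 10^5 m³.
Runoff depth d = V / A = 9.996 mm.
C = d / P = 9.996 / 24.6 = 0.41.

C ≈ 0.41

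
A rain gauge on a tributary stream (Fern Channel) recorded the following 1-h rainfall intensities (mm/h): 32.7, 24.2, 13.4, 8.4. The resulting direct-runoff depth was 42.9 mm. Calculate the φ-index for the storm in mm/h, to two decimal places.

φ ≈ 9.13 mm/h

Only the 3 blocks with intensity above φ contribute runoff: 32.7, 24.2, 13.4 mm/h.
Σ(I−φ)·Δt = d  ⇒  (32.7+24.2+13.4 − 3φ)·1 = 42.9
φ = (70.30 − 42.9/1) / 3 = 9.13 mm/h.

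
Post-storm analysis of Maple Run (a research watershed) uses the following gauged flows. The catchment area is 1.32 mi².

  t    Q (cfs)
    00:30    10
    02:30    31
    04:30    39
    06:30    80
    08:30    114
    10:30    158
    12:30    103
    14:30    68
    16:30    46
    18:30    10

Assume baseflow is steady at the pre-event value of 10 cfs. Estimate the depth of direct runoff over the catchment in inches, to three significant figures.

d ≈ 1.31 in

Direct runoff: 0.0, 21.0, 29.0, 70.0, 104.0, 148.0, 93.0, 58.0, 36.0, 0.0 cfs; ΣQ_DR = 559.0 cfs.
V = ΣQ_DR · Δt = 559.0 × 7200 s = 4.025 × 10^6 ft³.
Over A = 1.32 mi², depth = V / A = 1.31 in.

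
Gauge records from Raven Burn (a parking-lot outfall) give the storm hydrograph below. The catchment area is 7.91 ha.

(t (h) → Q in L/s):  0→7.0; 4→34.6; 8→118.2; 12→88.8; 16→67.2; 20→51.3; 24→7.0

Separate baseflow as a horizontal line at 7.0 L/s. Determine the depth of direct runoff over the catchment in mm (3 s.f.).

d ≈ 59.2 mm

Direct runoff: 0.0, 27.6, 111.2, 81.8, 60.2, 44.3, 0.0 L/s; ΣQ_DR = 325.1 L/s.
V = ΣQ_DR · Δt = 325.1 × 14400 s = 4.681 × 10^6 L.
Over A = 7.91 ha, depth = V / A = 59.2 mm.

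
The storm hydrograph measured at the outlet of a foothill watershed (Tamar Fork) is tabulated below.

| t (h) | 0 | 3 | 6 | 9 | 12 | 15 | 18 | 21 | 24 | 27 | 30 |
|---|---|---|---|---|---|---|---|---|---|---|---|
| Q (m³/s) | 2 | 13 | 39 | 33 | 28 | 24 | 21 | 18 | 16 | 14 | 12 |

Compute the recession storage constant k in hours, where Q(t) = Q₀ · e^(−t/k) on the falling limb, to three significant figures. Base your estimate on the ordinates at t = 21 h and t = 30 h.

k ≈ 22.2 h

On the falling limb, Q drops from 18 to 12 m³/s between t = 21 h and t = 30 h (Δt = 9 h).
k = −Δt / ln(Q₂/Q₁) = −9 / ln(12/18) = 22.2 h.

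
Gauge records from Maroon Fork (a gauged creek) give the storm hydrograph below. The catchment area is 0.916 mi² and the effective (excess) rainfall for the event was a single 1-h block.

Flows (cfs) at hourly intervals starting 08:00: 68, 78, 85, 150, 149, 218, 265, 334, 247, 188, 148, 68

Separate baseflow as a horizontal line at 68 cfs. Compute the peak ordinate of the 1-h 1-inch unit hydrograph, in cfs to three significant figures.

Direct runoff: 0.0, 10.0, 17.0, 82.0, 81.0, 150.0, 197.0, 266.0, 179.0, 120.0, 80.0, 0.0 cfs; ΣQ_DR = 1182 cfs, peak = 266.0 cfs.
Runoff depth d = ΣQ_DR·Δt / A = 1182 × 3600 / (0.916 mi²) = 2.000 in.
The 1-inch UH is the DRH scaled by (1 in)/d, so U_p = 266.0 × 1/2.000 = 133 cfs.

U_p ≈ 133 cfs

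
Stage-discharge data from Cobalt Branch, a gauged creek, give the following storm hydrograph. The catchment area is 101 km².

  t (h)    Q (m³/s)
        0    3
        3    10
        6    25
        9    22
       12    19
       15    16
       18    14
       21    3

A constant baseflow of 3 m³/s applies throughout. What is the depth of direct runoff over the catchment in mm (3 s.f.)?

d ≈ 9.41 mm

Direct runoff: 0.0, 7.0, 22.0, 19.0, 16.0, 13.0, 11.0, 0.0 m³/s; ΣQ_DR = 88.00 m³/s.
V = ΣQ_DR · Δt = 88.00 × 10800 s = 9.504 × 10^5 m³.
Over A = 101 km², depth = V / A = 9.41 mm.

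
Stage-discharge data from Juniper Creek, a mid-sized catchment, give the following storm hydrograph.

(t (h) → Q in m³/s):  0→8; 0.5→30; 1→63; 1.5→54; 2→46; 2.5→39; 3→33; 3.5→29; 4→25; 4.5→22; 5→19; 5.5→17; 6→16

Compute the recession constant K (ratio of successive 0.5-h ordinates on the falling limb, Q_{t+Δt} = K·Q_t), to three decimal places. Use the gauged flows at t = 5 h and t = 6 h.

Using the recession-limb readings at t = 5 h and t = 6 h: Q falls from 19 to 16 m³/s over 2 intervals.
K = (Q₂/Q₁)^(1/2) = (16/19)^(1/2) = 0.918.

K ≈ 0.918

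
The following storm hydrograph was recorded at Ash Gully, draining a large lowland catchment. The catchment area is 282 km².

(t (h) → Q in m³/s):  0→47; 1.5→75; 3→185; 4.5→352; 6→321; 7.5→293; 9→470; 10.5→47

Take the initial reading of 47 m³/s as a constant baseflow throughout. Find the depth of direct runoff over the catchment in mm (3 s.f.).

d ≈ 27.1 mm

Direct runoff: 0.0, 28.0, 138.0, 305.0, 274.0, 246.0, 423.0, 0.0 m³/s; ΣQ_DR = 1414 m³/s.
V = ΣQ_DR · Δt = 1414 × 5400 s = 7.636 × 10^6 m³.
Over A = 282 km², depth = V / A = 27.1 mm.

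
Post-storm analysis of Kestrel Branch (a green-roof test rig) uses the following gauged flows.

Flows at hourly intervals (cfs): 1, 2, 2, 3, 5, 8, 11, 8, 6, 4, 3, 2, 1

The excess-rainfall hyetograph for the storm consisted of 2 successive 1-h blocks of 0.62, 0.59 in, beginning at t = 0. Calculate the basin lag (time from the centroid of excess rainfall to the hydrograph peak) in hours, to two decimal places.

t_L ≈ 5.01 h

Centroid of excess rainfall: t_c = Σ P_i·t̄_i / ΣP_i = 0.9876 h (block centres at 0.5, 1.5 h).
Hydrograph peak occurs at t = 6 h, so basin lag t_L = 6 − 0.9876 = 5.01 h.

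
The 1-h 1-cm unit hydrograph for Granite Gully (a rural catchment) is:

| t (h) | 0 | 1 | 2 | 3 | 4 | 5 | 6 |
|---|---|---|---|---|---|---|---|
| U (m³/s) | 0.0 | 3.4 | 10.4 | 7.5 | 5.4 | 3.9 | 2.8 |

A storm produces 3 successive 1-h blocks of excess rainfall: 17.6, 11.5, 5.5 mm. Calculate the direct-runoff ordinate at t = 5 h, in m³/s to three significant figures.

By discrete convolution, Q_j = Σ (P_i / 10 mm) · U_{j−i}.
At t = 5 h (j=5): Q = (17.6/10)·3.9 + (11.5/10)·5.4 + (5.5/10)·7.5 = 17.2 m³/s.

Q ≈ 17.2 m³/s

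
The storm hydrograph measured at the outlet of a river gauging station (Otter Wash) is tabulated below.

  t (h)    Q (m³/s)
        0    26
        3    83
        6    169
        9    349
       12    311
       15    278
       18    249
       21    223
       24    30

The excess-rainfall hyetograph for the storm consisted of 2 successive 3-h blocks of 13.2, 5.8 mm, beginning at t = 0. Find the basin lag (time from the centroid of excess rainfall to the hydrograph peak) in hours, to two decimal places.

t_L ≈ 6.58 h

Centroid of excess rainfall: t_c = Σ P_i·t̄_i / ΣP_i = 2.4158 h (block centres at 1.5, 4.5 h).
Hydrograph peak occurs at t = 9 h, so basin lag t_L = 9 − 2.4158 = 6.58 h.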